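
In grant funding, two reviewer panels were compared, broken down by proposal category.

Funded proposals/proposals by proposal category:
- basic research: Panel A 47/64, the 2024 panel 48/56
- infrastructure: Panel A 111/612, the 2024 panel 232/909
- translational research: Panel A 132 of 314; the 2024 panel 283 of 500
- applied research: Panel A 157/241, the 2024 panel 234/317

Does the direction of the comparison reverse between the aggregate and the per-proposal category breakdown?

No

Basic research: Panel A 47/64 = 73.4%, the 2024 panel 48/56 = 85.7% → the 2024 panel
Infrastructure: Panel A 111/612 = 18.1%, the 2024 panel 232/909 = 25.5% → the 2024 panel
Translational research: Panel A 132/314 = 42.0%, the 2024 panel 283/500 = 56.6% → the 2024 panel
Applied research: Panel A 157/241 = 65.1%, the 2024 panel 234/317 = 73.8% → the 2024 panel
Overall: Panel A 447/1231 = 36.3%, the 2024 panel 797/1782 = 44.7% → the 2024 panel
The 2024 panel wins overall and in every proposal group — no reversal.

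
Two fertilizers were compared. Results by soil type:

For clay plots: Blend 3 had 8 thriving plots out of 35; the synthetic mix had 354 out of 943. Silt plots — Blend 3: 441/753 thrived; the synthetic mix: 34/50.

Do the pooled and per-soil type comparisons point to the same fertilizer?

Clay: Blend 3 8/35 = 22.9%, the synthetic mix 354/943 = 37.5% → the synthetic mix
Silt: Blend 3 441/753 = 58.6%, the synthetic mix 34/50 = 68.0% → the synthetic mix
Overall: Blend 3 449/788 = 57.0%, the synthetic mix 388/993 = 39.1% → Blend 3
The synthetic mix wins each soil group but Blend 3 wins overall — the comparison reverses. The synthetic mix's plots skew toward clay, which has a lower base rate.

No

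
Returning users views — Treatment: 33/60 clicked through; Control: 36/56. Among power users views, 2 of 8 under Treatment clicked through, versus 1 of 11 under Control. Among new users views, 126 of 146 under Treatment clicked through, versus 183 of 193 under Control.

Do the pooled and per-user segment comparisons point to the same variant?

No

Returning users: Treatment 33/60 = 55.0%, Control 36/56 = 64.3% → Control
Power users: Treatment 2/8 = 25.0%, Control 1/11 = 9.1% → Treatment
New users: Treatment 126/146 = 86.3%, Control 183/193 = 94.8% → Control
Overall: Treatment 161/214 = 75.2%, Control 220/260 = 84.6% → Control
Neither sweeps: Treatment wins 1 of 3 groups, Control wins 2. Control wins overall but not every group — no Simpson reversal.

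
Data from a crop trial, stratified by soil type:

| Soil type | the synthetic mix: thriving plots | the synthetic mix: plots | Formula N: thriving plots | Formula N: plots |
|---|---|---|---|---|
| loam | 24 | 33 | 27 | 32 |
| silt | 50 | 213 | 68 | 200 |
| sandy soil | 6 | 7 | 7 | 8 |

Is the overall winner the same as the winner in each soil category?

Loam: the synthetic mix 24/33 = 72.7%, Formula N 27/32 = 84.4% → Formula N
Silt: the synthetic mix 50/213 = 23.5%, Formula N 68/200 = 34.0% → Formula N
Sandy soil: the synthetic mix 6/7 = 85.7%, Formula N 7/8 = 87.5% → Formula N
Overall: the synthetic mix 80/253 = 31.6%, Formula N 102/240 = 42.5% → Formula N
Formula N wins overall and in every soil group — no reversal.

Yes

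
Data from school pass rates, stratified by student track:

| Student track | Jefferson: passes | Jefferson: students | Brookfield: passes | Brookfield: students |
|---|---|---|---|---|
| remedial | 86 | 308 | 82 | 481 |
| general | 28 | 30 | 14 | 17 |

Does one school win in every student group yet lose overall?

No

Remedial: Jefferson 86/308 = 27.9%, Brookfield 82/481 = 17.0% → Jefferson
General: Jefferson 28/30 = 93.3%, Brookfield 14/17 = 82.4% → Jefferson
Overall: Jefferson 114/338 = 33.7%, Brookfield 96/498 = 19.3% → Jefferson
Jefferson wins overall and in every student group — no reversal.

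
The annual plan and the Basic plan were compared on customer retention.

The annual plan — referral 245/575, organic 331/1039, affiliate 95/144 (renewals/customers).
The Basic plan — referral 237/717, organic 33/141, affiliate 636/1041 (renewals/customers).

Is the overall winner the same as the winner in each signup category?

No

Referral: the annual plan 245/575 = 42.6%, the Basic plan 237/717 = 33.1% → the annual plan
Organic: the annual plan 331/1039 = 31.9%, the Basic plan 33/141 = 23.4% → the annual plan
Affiliate: the annual plan 95/144 = 66.0%, the Basic plan 636/1041 = 61.1% → the annual plan
Overall: the annual plan 671/1758 = 38.2%, the Basic plan 906/1899 = 47.7% → the Basic plan
The annual plan wins each signup group but the Basic plan wins overall — the comparison reverses. The annual plan's customers skew toward organic, which has a lower base rate.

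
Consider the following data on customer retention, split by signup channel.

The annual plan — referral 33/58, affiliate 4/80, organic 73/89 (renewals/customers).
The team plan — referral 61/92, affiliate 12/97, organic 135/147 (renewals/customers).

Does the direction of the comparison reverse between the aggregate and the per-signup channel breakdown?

Referral: the annual plan 33/58 = 56.9%, the team plan 61/92 = 66.3% → the team plan
Affiliate: the annual plan 4/80 = 5.0%, the team plan 12/97 = 12.4% → the team plan
Organic: the annual plan 73/89 = 82.0%, the team plan 135/147 = 91.8% → the team plan
Overall: the annual plan 110/227 = 48.5%, the team plan 208/336 = 61.9% → the team plan
The team plan wins overall and in every signup group — no reversal.

No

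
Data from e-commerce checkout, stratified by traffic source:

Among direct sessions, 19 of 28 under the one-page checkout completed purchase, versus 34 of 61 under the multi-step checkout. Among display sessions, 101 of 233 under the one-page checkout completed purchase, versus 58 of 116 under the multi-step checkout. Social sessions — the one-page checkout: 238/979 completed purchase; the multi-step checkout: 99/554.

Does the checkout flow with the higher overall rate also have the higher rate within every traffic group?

Direct: the one-page checkout 19/28 = 67.9%, the multi-step checkout 34/61 = 55.7% → the one-page checkout
Display: the one-page checkout 101/233 = 43.3%, the multi-step checkout 58/116 = 50.0% → the multi-step checkout
Social: the one-page checkout 238/979 = 24.3%, the multi-step checkout 99/554 = 17.9% → the one-page checkout
Overall: the one-page checkout 358/1240 = 28.9%, the multi-step checkout 191/731 = 26.1% → the one-page checkout
Neither sweeps: the one-page checkout wins 2 of 3 groups, the multi-step checkout wins 1. The one-page checkout wins overall but not every group — no Simpson reversal.

No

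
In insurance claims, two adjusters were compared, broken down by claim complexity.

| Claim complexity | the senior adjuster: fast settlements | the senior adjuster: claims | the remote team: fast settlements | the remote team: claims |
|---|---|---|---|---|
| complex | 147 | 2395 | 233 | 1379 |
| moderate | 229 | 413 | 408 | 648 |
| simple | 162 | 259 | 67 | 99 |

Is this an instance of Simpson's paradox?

No

Complex: the senior adjuster 147/2395 = 6.1%, the remote team 233/1379 = 16.9% → the remote team
Moderate: the senior adjuster 229/413 = 55.4%, the remote team 408/648 = 63.0% → the remote team
Simple: the senior adjuster 162/259 = 62.5%, the remote team 67/99 = 67.7% → the remote team
Overall: the senior adjuster 538/3067 = 17.5%, the remote team 708/2126 = 33.3% → the remote team
The remote team wins overall and in every claim group — no reversal.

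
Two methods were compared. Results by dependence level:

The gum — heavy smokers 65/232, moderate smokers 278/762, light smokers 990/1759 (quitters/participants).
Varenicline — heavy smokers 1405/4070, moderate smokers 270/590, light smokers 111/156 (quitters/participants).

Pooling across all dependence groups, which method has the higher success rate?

Heavy smokers: the gum 65/232 = 28.0%, varenicline 1405/4070 = 34.5% → varenicline
Moderate smokers: the gum 278/762 = 36.5%, varenicline 270/590 = 45.8% → varenicline
Light smokers: the gum 990/1759 = 56.3%, varenicline 111/156 = 71.2% → varenicline
Overall: the gum 1333/2753 = 48.4%, varenicline 1786/4816 = 37.1% → the gum
(Varenicline wins every dependence group but the gum wins overall — varenicline's participants skew toward the low-rate heavy smokers group.)

the gum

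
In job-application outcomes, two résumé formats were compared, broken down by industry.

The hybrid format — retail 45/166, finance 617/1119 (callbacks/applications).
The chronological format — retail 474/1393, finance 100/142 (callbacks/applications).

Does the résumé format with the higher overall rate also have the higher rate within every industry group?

No

Retail: the hybrid format 45/166 = 27.1%, the chronological format 474/1393 = 34.0% → the chronological format
Finance: the hybrid format 617/1119 = 55.1%, the chronological format 100/142 = 70.4% → the chronological format
Overall: the hybrid format 662/1285 = 51.5%, the chronological format 574/1535 = 37.4% → the hybrid format
The chronological format wins each industry group but the hybrid format wins overall — the comparison reverses. The chronological format's applications skew toward retail, which has a lower base rate.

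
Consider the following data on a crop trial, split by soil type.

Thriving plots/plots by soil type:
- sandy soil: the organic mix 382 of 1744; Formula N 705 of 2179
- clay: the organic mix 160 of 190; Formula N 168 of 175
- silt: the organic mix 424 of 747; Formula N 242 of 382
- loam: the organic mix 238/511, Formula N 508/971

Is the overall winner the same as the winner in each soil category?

Sandy soil: the organic mix 382/1744 = 21.9%, Formula N 705/2179 = 32.4% → Formula N
Clay: the organic mix 160/190 = 84.2%, Formula N 168/175 = 96.0% → Formula N
Silt: the organic mix 424/747 = 56.8%, Formula N 242/382 = 63.4% → Formula N
Loam: the organic mix 238/511 = 46.6%, Formula N 508/971 = 52.3% → Formula N
Overall: the organic mix 1204/3192 = 37.7%, Formula N 1623/3707 = 43.8% → Formula N
Formula N wins overall and in every soil group — no reversal.

Yes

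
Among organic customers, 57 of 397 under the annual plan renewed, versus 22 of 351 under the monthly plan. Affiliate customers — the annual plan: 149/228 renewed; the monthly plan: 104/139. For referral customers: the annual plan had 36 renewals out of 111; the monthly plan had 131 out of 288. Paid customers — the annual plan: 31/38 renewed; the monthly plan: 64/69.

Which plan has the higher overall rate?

the monthly plan

Organic: the annual plan 57/397 = 14.4%, the monthly plan 22/351 = 6.3% → the annual plan
Affiliate: the annual plan 149/228 = 65.4%, the monthly plan 104/139 = 74.8% → the monthly plan
Referral: the annual plan 36/111 = 32.4%, the monthly plan 131/288 = 45.5% → the monthly plan
Paid: the annual plan 31/38 = 81.6%, the monthly plan 64/69 = 92.8% → the monthly plan
Overall: the annual plan 273/774 = 35.3%, the monthly plan 321/847 = 37.9% → the monthly plan
(Neither sweeps every signup group, but the monthly plan has the higher pooled rate.)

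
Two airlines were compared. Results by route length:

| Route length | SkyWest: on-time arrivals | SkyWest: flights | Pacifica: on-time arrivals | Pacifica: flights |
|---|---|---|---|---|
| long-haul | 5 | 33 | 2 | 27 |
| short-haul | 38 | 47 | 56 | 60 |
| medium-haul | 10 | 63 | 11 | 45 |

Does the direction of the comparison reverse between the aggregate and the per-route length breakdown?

Long-haul: SkyWest 5/33 = 15.2%, Pacifica 2/27 = 7.4% → SkyWest
Short-haul: SkyWest 38/47 = 80.9%, Pacifica 56/60 = 93.3% → Pacifica
Medium-haul: SkyWest 10/63 = 15.9%, Pacifica 11/45 = 24.4% → Pacifica
Overall: SkyWest 53/143 = 37.1%, Pacifica 69/132 = 52.3% → Pacifica
Neither sweeps: SkyWest wins 1 of 3 groups, Pacifica wins 2. Pacifica wins overall but not every group — no Simpson reversal.

No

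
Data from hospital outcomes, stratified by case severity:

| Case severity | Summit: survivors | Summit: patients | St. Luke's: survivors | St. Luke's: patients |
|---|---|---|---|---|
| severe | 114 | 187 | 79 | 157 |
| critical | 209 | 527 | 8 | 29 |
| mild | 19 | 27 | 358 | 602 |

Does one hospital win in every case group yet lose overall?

Severe: Summit 114/187 = 61.0%, St. Luke's 79/157 = 50.3% → Summit
Critical: Summit 209/527 = 39.7%, St. Luke's 8/29 = 27.6% → Summit
Mild: Summit 19/27 = 70.4%, St. Luke's 358/602 = 59.5% → Summit
Overall: Summit 342/741 = 46.2%, St. Luke's 445/788 = 56.5% → St. Luke's
Summit wins each case group but St. Luke's wins overall — the comparison reverses. Summit's patients skew toward critical, which has a lower base rate.

Yes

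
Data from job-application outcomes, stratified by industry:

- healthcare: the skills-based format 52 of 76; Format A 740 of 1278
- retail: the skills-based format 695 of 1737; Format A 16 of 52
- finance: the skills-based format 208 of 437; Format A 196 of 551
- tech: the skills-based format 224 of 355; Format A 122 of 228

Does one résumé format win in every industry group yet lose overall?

Yes

Healthcare: the skills-based format 52/76 = 68.4%, Format A 740/1278 = 57.9% → the skills-based format
Retail: the skills-based format 695/1737 = 40.0%, Format A 16/52 = 30.8% → the skills-based format
Finance: the skills-based format 208/437 = 47.6%, Format A 196/551 = 35.6% → the skills-based format
Tech: the skills-based format 224/355 = 63.1%, Format A 122/228 = 53.5% → the skills-based format
Overall: the skills-based format 1179/2605 = 45.3%, Format A 1074/2109 = 50.9% → Format A
The skills-based format wins each industry group but Format A wins overall — the comparison reverses. The skills-based format's applications skew toward retail, which has a lower base rate.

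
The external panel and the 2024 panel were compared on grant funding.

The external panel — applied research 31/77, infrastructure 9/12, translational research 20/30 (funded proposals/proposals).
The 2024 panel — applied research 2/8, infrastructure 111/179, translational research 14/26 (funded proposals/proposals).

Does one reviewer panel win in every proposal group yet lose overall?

Yes

Applied research: the external panel 31/77 = 40.3%, the 2024 panel 2/8 = 25.0% → the external panel
Infrastructure: the external panel 9/12 = 75.0%, the 2024 panel 111/179 = 62.0% → the external panel
Translational research: the external panel 20/30 = 66.7%, the 2024 panel 14/26 = 53.8% → the external panel
Overall: the external panel 60/119 = 50.4%, the 2024 panel 127/213 = 59.6% → the 2024 panel
The external panel wins each proposal group but the 2024 panel wins overall — the comparison reverses. The external panel's proposals skew toward applied research, which has a lower base rate.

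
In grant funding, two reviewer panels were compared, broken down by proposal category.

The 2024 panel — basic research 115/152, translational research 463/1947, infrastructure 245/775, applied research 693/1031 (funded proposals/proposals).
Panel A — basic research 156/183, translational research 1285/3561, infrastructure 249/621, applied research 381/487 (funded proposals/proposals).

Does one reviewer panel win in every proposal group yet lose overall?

No

Basic research: the 2024 panel 115/152 = 75.7%, Panel A 156/183 = 85.2% → Panel A
Translational research: the 2024 panel 463/1947 = 23.8%, Panel A 1285/3561 = 36.1% → Panel A
Infrastructure: the 2024 panel 245/775 = 31.6%, Panel A 249/621 = 40.1% → Panel A
Applied research: the 2024 panel 693/1031 = 67.2%, Panel A 381/487 = 78.2% → Panel A
Overall: the 2024 panel 1516/3905 = 38.8%, Panel A 2071/4852 = 42.7% → Panel A
Panel A wins overall and in every proposal group — no reversal.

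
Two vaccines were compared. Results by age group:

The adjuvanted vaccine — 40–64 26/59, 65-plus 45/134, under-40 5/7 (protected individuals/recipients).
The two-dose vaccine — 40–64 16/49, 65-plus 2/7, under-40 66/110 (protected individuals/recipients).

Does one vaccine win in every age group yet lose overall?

Yes

40–64: the adjuvanted vaccine 26/59 = 44.1%, the two-dose vaccine 16/49 = 32.7% → the adjuvanted vaccine
65-plus: the adjuvanted vaccine 45/134 = 33.6%, the two-dose vaccine 2/7 = 28.6% → the adjuvanted vaccine
Under-40: the adjuvanted vaccine 5/7 = 71.4%, the two-dose vaccine 66/110 = 60.0% → the adjuvanted vaccine
Overall: the adjuvanted vaccine 76/200 = 38.0%, the two-dose vaccine 84/166 = 50.6% → the two-dose vaccine
The adjuvanted vaccine wins each age group but the two-dose vaccine wins overall — the comparison reverses. The adjuvanted vaccine's recipients skew toward 65-plus, which has a lower base rate.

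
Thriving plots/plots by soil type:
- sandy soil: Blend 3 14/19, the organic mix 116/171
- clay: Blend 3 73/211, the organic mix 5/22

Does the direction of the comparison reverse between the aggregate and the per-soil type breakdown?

Yes

Sandy soil: Blend 3 14/19 = 73.7%, the organic mix 116/171 = 67.8% → Blend 3
Clay: Blend 3 73/211 = 34.6%, the organic mix 5/22 = 22.7% → Blend 3
Overall: Blend 3 87/230 = 37.8%, the organic mix 121/193 = 62.7% → the organic mix
Blend 3 wins each soil group but the organic mix wins overall — the comparison reverses. Blend 3's plots skew toward clay, which has a lower base rate.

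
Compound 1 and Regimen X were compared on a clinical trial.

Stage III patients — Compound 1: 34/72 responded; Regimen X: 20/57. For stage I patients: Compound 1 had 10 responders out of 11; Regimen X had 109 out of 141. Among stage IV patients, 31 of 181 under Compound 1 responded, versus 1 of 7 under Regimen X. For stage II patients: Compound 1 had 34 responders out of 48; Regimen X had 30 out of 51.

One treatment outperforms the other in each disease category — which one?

Compound 1

Stage III: Compound 1 34/72 = 47.2%, Regimen X 20/57 = 35.1% → Compound 1
Stage I: Compound 1 10/11 = 90.9%, Regimen X 109/141 = 77.3% → Compound 1
Stage IV: Compound 1 31/181 = 17.1%, Regimen X 1/7 = 14.3% → Compound 1
Stage II: Compound 1 34/48 = 70.8%, Regimen X 30/51 = 58.8% → Compound 1
Compound 1 has the higher rate in all 4 groups.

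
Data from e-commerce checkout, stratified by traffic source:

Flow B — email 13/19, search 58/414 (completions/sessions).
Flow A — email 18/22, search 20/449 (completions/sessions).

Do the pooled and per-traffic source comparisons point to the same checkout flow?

Email: Flow B 13/19 = 68.4%, Flow A 18/22 = 81.8% → Flow A
Search: Flow B 58/414 = 14.0%, Flow A 20/449 = 4.5% → Flow B
Overall: Flow B 71/433 = 16.4%, Flow A 38/471 = 8.1% → Flow B
Neither sweeps: Flow B wins 1 of 2 groups, Flow A wins 1. Flow B wins overall but not every group — no Simpson reversal.

No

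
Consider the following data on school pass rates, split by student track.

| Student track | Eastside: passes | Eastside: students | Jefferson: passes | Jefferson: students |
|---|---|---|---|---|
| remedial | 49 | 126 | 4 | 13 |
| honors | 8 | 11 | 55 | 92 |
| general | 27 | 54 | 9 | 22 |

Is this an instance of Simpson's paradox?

Remedial: Eastside 49/126 = 38.9%, Jefferson 4/13 = 30.8% → Eastside
Honors: Eastside 8/11 = 72.7%, Jefferson 55/92 = 59.8% → Eastside
General: Eastside 27/54 = 50.0%, Jefferson 9/22 = 40.9% → Eastside
Overall: Eastside 84/191 = 44.0%, Jefferson 68/127 = 53.5% → Jefferson
Eastside wins each student group but Jefferson wins overall — the comparison reverses. Eastside's students skew toward remedial, which has a lower base rate.

Yes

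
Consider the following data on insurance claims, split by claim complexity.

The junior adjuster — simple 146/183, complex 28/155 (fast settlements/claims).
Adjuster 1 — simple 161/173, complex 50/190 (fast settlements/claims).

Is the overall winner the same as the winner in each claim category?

Yes

Simple: the junior adjuster 146/183 = 79.8%, Adjuster 1 161/173 = 93.1% → Adjuster 1
Complex: the junior adjuster 28/155 = 18.1%, Adjuster 1 50/190 = 26.3% → Adjuster 1
Overall: the junior adjuster 174/338 = 51.5%, Adjuster 1 211/363 = 58.1% → Adjuster 1
Adjuster 1 wins overall and in every claim group — no reversal.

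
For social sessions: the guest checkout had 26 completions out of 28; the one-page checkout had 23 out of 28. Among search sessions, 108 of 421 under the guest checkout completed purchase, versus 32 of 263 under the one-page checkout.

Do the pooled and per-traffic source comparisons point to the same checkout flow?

Yes

Social: the guest checkout 26/28 = 92.9%, the one-page checkout 23/28 = 82.1% → the guest checkout
Search: the guest checkout 108/421 = 25.7%, the one-page checkout 32/263 = 12.2% → the guest checkout
Overall: the guest checkout 134/449 = 29.8%, the one-page checkout 55/291 = 18.9% → the guest checkout
The guest checkout wins overall and in every traffic group — no reversal.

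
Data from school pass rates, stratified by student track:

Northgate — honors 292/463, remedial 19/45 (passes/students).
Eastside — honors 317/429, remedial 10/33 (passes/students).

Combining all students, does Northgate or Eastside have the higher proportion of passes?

Eastside

Honors: Northgate 292/463 = 63.1%, Eastside 317/429 = 73.9% → Eastside
Remedial: Northgate 19/45 = 42.2%, Eastside 10/33 = 30.3% → Northgate
Overall: Northgate 311/508 = 61.2%, Eastside 327/462 = 70.8% → Eastside
(Neither sweeps every student group, but Eastside has the higher pooled rate.)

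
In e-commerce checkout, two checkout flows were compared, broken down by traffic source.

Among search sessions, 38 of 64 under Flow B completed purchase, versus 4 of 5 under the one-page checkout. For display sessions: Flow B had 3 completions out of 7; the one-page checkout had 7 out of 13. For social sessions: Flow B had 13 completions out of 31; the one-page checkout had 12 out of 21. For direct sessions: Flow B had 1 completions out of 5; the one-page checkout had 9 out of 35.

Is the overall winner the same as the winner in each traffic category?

Search: Flow B 38/64 = 59.4%, the one-page checkout 4/5 = 80.0% → the one-page checkout
Display: Flow B 3/7 = 42.9%, the one-page checkout 7/13 = 53.8% → the one-page checkout
Social: Flow B 13/31 = 41.9%, the one-page checkout 12/21 = 57.1% → the one-page checkout
Direct: Flow B 1/5 = 20.0%, the one-page checkout 9/35 = 25.7% → the one-page checkout
Overall: Flow B 55/107 = 51.4%, the one-page checkout 32/74 = 43.2% → Flow B
The one-page checkout wins each traffic group but Flow B wins overall — the comparison reverses. The one-page checkout's sessions skew toward direct, which has a lower base rate.

No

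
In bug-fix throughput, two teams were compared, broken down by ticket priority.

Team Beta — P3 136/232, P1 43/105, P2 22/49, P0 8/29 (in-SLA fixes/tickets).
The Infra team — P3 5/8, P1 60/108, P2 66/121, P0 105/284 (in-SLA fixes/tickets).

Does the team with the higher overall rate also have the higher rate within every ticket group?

No

P3: Team Beta 136/232 = 58.6%, the Infra team 5/8 = 62.5% → the Infra team
P1: Team Beta 43/105 = 41.0%, the Infra team 60/108 = 55.6% → the Infra team
P2: Team Beta 22/49 = 44.9%, the Infra team 66/121 = 54.5% → the Infra team
P0: Team Beta 8/29 = 27.6%, the Infra team 105/284 = 37.0% → the Infra team
Overall: Team Beta 209/415 = 50.4%, the Infra team 236/521 = 45.3% → Team Beta
The Infra team wins each ticket group but Team Beta wins overall — the comparison reverses. The Infra team's tickets skew toward P0, which has a lower base rate.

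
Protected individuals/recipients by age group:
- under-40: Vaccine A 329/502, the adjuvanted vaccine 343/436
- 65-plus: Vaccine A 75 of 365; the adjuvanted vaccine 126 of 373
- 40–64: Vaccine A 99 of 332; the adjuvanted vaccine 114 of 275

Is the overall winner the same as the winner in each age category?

Under-40: Vaccine A 329/502 = 65.5%, the adjuvanted vaccine 343/436 = 78.7% → the adjuvanted vaccine
65-plus: Vaccine A 75/365 = 20.5%, the adjuvanted vaccine 126/373 = 33.8% → the adjuvanted vaccine
40–64: Vaccine A 99/332 = 29.8%, the adjuvanted vaccine 114/275 = 41.5% → the adjuvanted vaccine
Overall: Vaccine A 503/1199 = 42.0%, the adjuvanted vaccine 583/1084 = 53.8% → the adjuvanted vaccine
The adjuvanted vaccine wins overall and in every age group — no reversal.

Yes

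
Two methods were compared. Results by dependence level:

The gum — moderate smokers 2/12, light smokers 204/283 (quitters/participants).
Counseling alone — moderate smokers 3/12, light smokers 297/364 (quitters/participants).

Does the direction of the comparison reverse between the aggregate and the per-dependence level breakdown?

Moderate smokers: the gum 2/12 = 16.7%, counseling alone 3/12 = 25.0% → counseling alone
Light smokers: the gum 204/283 = 72.1%, counseling alone 297/364 = 81.6% → counseling alone
Overall: the gum 206/295 = 69.8%, counseling alone 300/376 = 79.8% → counseling alone
Counseling alone wins overall and in every dependence group — no reversal.

No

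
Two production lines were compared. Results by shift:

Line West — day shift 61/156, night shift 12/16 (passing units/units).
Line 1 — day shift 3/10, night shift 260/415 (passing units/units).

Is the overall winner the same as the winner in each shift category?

No

Day shift: Line West 61/156 = 39.1%, Line 1 3/10 = 30.0% → Line West
Night shift: Line West 12/16 = 75.0%, Line 1 260/415 = 62.7% → Line West
Overall: Line West 73/172 = 42.4%, Line 1 263/425 = 61.9% → Line 1
Line West wins each shift group but Line 1 wins overall — the comparison reverses. Line West's units skew toward day shift, which has a lower base rate.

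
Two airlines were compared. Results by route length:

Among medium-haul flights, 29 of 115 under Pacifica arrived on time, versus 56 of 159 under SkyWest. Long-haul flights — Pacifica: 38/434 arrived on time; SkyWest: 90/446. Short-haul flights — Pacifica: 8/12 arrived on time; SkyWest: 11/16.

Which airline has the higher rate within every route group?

SkyWest

Medium-haul: Pacifica 29/115 = 25.2%, SkyWest 56/159 = 35.2% → SkyWest
Long-haul: Pacifica 38/434 = 8.8%, SkyWest 90/446 = 20.2% → SkyWest
Short-haul: Pacifica 8/12 = 66.7%, SkyWest 11/16 = 68.8% → SkyWest
SkyWest has the higher rate in all 3 groups.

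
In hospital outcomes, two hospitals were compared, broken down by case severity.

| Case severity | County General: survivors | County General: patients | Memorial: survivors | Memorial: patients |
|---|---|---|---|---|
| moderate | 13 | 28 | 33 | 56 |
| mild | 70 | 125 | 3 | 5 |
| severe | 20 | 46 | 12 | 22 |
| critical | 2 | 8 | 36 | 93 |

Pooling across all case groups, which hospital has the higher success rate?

County General

Moderate: County General 13/28 = 46.4%, Memorial 33/56 = 58.9% → Memorial
Mild: County General 70/125 = 56.0%, Memorial 3/5 = 60.0% → Memorial
Severe: County General 20/46 = 43.5%, Memorial 12/22 = 54.5% → Memorial
Critical: County General 2/8 = 25.0%, Memorial 36/93 = 38.7% → Memorial
Overall: County General 105/207 = 50.7%, Memorial 84/176 = 47.7% → County General
(Memorial wins every case group but County General wins overall — Memorial's patients skew toward the low-rate critical group.)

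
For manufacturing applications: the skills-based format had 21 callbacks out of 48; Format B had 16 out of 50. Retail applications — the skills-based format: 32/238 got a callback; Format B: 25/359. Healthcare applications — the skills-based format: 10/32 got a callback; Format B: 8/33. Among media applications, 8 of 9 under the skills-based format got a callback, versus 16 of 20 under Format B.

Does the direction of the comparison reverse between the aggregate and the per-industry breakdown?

Manufacturing: the skills-based format 21/48 = 43.8%, Format B 16/50 = 32.0% → the skills-based format
Retail: the skills-based format 32/238 = 13.4%, Format B 25/359 = 7.0% → the skills-based format
Healthcare: the skills-based format 10/32 = 31.2%, Format B 8/33 = 24.2% → the skills-based format
Media: the skills-based format 8/9 = 88.9%, Format B 16/20 = 80.0% → the skills-based format
Overall: the skills-based format 71/327 = 21.7%, Format B 65/462 = 14.1% → the skills-based format
The skills-based format wins overall and in every industry group — no reversal.

No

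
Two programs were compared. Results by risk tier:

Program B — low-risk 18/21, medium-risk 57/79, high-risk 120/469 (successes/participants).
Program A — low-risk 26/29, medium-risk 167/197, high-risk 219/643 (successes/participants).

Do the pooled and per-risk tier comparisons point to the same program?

Low-risk: Program B 18/21 = 85.7%, Program A 26/29 = 89.7% → Program A
Medium-risk: Program B 57/79 = 72.2%, Program A 167/197 = 84.8% → Program A
High-risk: Program B 120/469 = 25.6%, Program A 219/643 = 34.1% → Program A
Overall: Program B 195/569 = 34.3%, Program A 412/869 = 47.4% → Program A
Program A wins overall and in every risk group — no reversal.

Yes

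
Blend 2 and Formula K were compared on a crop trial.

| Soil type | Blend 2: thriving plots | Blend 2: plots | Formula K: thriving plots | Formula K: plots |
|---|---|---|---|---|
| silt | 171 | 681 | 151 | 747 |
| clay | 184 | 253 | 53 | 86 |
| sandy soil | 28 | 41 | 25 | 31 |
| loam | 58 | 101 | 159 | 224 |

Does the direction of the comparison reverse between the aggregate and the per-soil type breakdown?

No

Silt: Blend 2 171/681 = 25.1%, Formula K 151/747 = 20.2% → Blend 2
Clay: Blend 2 184/253 = 72.7%, Formula K 53/86 = 61.6% → Blend 2
Sandy soil: Blend 2 28/41 = 68.3%, Formula K 25/31 = 80.6% → Formula K
Loam: Blend 2 58/101 = 57.4%, Formula K 159/224 = 71.0% → Formula K
Overall: Blend 2 441/1076 = 41.0%, Formula K 388/1088 = 35.7% → Blend 2
Neither sweeps: Blend 2 wins 2 of 4 groups, Formula K wins 2. Blend 2 wins overall but not every group — no Simpson reversal.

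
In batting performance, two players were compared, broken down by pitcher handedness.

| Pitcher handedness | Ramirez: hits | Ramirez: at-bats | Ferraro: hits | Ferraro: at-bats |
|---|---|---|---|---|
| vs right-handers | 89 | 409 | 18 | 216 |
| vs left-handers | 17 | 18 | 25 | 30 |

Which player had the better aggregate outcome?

Ramirez

Vs right-handers: Ramirez 89/409 = 21.8%, Ferraro 18/216 = 8.3% → Ramirez
Vs left-handers: Ramirez 17/18 = 94.4%, Ferraro 25/30 = 83.3% → Ramirez
Overall: Ramirez 106/427 = 24.8%, Ferraro 43/246 = 17.5% → Ramirez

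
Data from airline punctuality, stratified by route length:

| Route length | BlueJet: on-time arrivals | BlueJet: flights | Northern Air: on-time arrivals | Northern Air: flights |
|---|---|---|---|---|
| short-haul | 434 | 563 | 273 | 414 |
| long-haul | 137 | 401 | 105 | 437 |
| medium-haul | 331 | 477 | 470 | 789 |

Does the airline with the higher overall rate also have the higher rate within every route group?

Yes

Short-haul: BlueJet 434/563 = 77.1%, Northern Air 273/414 = 65.9% → BlueJet
Long-haul: BlueJet 137/401 = 34.2%, Northern Air 105/437 = 24.0% → BlueJet
Medium-haul: BlueJet 331/477 = 69.4%, Northern Air 470/789 = 59.6% → BlueJet
Overall: BlueJet 902/1441 = 62.6%, Northern Air 848/1640 = 51.7% → BlueJet
BlueJet wins overall and in every route group — no reversal.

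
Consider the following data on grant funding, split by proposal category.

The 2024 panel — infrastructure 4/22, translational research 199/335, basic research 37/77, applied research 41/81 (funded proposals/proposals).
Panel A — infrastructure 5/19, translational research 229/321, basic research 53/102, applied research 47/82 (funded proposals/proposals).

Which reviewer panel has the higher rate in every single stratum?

Infrastructure: the 2024 panel 4/22 = 18.2%, Panel A 5/19 = 26.3% → Panel A
Translational research: the 2024 panel 199/335 = 59.4%, Panel A 229/321 = 71.3% → Panel A
Basic research: the 2024 panel 37/77 = 48.1%, Panel A 53/102 = 52.0% → Panel A
Applied research: the 2024 panel 41/81 = 50.6%, Panel A 47/82 = 57.3% → Panel A
Panel A has the higher rate in all 4 groups.

Panel A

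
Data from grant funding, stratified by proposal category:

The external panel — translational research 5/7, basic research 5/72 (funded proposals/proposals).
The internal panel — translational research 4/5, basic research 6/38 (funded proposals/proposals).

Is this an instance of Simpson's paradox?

No

Translational research: the external panel 5/7 = 71.4%, the internal panel 4/5 = 80.0% → the internal panel
Basic research: the external panel 5/72 = 6.9%, the internal panel 6/38 = 15.8% → the internal panel
Overall: the external panel 10/79 = 12.7%, the internal panel 10/43 = 23.3% → the internal panel
The internal panel wins overall and in every proposal group — no reversal.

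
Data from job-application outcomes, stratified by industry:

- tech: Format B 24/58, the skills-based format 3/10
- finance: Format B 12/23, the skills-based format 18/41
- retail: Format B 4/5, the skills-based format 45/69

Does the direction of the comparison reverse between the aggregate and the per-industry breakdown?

Tech: Format B 24/58 = 41.4%, the skills-based format 3/10 = 30.0% → Format B
Finance: Format B 12/23 = 52.2%, the skills-based format 18/41 = 43.9% → Format B
Retail: Format B 4/5 = 80.0%, the skills-based format 45/69 = 65.2% → Format B
Overall: Format B 40/86 = 46.5%, the skills-based format 66/120 = 55.0% → the skills-based format
Format B wins each industry group but the skills-based format wins overall — the comparison reverses. Format B's applications skew toward tech, which has a lower base rate.

Yes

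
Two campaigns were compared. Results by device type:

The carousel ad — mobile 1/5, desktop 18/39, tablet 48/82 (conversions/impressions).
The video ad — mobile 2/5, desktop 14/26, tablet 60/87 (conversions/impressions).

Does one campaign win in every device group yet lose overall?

Mobile: the carousel ad 1/5 = 20.0%, the video ad 2/5 = 40.0% → the video ad
Desktop: the carousel ad 18/39 = 46.2%, the video ad 14/26 = 53.8% → the video ad
Tablet: the carousel ad 48/82 = 58.5%, the video ad 60/87 = 69.0% → the video ad
Overall: the carousel ad 67/126 = 53.2%, the video ad 76/118 = 64.4% → the video ad
The video ad wins overall and in every device group — no reversal.

No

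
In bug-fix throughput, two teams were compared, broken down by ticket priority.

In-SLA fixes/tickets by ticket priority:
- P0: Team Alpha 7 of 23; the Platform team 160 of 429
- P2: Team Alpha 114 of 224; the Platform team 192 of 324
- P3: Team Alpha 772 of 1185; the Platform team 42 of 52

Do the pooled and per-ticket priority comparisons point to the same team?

No

P0: Team Alpha 7/23 = 30.4%, the Platform team 160/429 = 37.3% → the Platform team
P2: Team Alpha 114/224 = 50.9%, the Platform team 192/324 = 59.3% → the Platform team
P3: Team Alpha 772/1185 = 65.1%, the Platform team 42/52 = 80.8% → the Platform team
Overall: Team Alpha 893/1432 = 62.4%, the Platform team 394/805 = 48.9% → Team Alpha
The Platform team wins each ticket group but Team Alpha wins overall — the comparison reverses. The Platform team's tickets skew toward P0, which has a lower base rate.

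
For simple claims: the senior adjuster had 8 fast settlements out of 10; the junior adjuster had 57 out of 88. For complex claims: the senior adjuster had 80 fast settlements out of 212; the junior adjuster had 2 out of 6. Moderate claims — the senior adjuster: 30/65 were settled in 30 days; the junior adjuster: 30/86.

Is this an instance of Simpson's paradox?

Yes

Simple: the senior adjuster 8/10 = 80.0%, the junior adjuster 57/88 = 64.8% → the senior adjuster
Complex: the senior adjuster 80/212 = 37.7%, the junior adjuster 2/6 = 33.3% → the senior adjuster
Moderate: the senior adjuster 30/65 = 46.2%, the junior adjuster 30/86 = 34.9% → the senior adjuster
Overall: the senior adjuster 118/287 = 41.1%, the junior adjuster 89/180 = 49.4% → the junior adjuster
The senior adjuster wins each claim group but the junior adjuster wins overall — the comparison reverses. The senior adjuster's claims skew toward complex, which has a lower base rate.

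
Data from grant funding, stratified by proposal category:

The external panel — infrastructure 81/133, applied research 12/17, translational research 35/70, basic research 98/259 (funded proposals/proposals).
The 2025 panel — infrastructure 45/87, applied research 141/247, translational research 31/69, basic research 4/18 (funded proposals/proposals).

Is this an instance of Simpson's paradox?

Yes

Infrastructure: the external panel 81/133 = 60.9%, the 2025 panel 45/87 = 51.7% → the external panel
Applied research: the external panel 12/17 = 70.6%, the 2025 panel 141/247 = 57.1% → the external panel
Translational research: the external panel 35/70 = 50.0%, the 2025 panel 31/69 = 44.9% → the external panel
Basic research: the external panel 98/259 = 37.8%, the 2025 panel 4/18 = 22.2% → the external panel
Overall: the external panel 226/479 = 47.2%, the 2025 panel 221/421 = 52.5% → the 2025 panel
The external panel wins each proposal group but the 2025 panel wins overall — the comparison reverses. The external panel's proposals skew toward basic research, which has a lower base rate.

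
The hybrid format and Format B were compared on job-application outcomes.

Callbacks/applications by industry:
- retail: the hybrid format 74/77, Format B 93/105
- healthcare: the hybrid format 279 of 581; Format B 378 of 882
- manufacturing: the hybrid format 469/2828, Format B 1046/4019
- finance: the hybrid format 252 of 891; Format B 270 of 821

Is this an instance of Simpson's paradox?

No

Retail: the hybrid format 74/77 = 96.1%, Format B 93/105 = 88.6% → the hybrid format
Healthcare: the hybrid format 279/581 = 48.0%, Format B 378/882 = 42.9% → the hybrid format
Manufacturing: the hybrid format 469/2828 = 16.6%, Format B 1046/4019 = 26.0% → Format B
Finance: the hybrid format 252/891 = 28.3%, Format B 270/821 = 32.9% → Format B
Overall: the hybrid format 1074/4377 = 24.5%, Format B 1787/5827 = 30.7% → Format B
Neither sweeps: the hybrid format wins 2 of 4 groups, Format B wins 2. Format B wins overall but not every group — no Simpson reversal.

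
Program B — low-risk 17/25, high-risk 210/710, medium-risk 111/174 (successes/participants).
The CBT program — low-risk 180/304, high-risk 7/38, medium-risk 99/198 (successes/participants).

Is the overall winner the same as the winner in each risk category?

No

Low-risk: Program B 17/25 = 68.0%, the CBT program 180/304 = 59.2% → Program B
High-risk: Program B 210/710 = 29.6%, the CBT program 7/38 = 18.4% → Program B
Medium-risk: Program B 111/174 = 63.8%, the CBT program 99/198 = 50.0% → Program B
Overall: Program B 338/909 = 37.2%, the CBT program 286/540 = 53.0% → the CBT program
Program B wins each risk group but the CBT program wins overall — the comparison reverses. Program B's participants skew toward high-risk, which has a lower base rate.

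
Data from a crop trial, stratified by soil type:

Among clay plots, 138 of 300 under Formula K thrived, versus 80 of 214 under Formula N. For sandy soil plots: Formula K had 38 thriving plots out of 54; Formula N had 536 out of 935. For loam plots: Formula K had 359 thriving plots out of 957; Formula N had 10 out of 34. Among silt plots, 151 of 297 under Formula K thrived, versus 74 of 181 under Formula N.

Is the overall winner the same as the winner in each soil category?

No

Clay: Formula K 138/300 = 46.0%, Formula N 80/214 = 37.4% → Formula K
Sandy soil: Formula K 38/54 = 70.4%, Formula N 536/935 = 57.3% → Formula K
Loam: Formula K 359/957 = 37.5%, Formula N 10/34 = 29.4% → Formula K
Silt: Formula K 151/297 = 50.8%, Formula N 74/181 = 40.9% → Formula K
Overall: Formula K 686/1608 = 42.7%, Formula N 700/1364 = 51.3% → Formula N
Formula K wins each soil group but Formula N wins overall — the comparison reverses. Formula K's plots skew toward loam, which has a lower base rate.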